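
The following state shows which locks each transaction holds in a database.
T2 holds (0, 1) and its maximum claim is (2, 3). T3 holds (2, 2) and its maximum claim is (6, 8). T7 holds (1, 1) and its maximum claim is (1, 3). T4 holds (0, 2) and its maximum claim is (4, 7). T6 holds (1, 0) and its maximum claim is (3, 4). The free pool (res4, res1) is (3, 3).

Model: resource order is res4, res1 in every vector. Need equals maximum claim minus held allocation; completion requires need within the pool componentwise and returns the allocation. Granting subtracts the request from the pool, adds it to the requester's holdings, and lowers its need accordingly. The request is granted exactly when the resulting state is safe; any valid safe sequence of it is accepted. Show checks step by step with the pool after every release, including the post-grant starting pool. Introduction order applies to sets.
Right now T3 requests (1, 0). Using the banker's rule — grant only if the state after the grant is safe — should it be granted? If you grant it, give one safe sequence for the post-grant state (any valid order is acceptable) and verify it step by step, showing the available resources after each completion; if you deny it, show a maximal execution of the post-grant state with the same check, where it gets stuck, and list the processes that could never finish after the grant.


GRANT — the state after the grant stays safe, e.g. via T2, T6, T7, T4, T3.
Key observation: the transfer keeps a workable pool ((2, 3)); T2 starts the safe sequence.
Step-by-step check of the post-grant state:
  pool = (2, 3)
  T2 needs (2, 2) <= (2, 3) -> finishes; pool += (0, 1) = (2, 4)
  T6 needs (2, 4) <= (2, 4) -> finishes; pool += (1, 0) = (3, 4)
  T7 needs (0, 2) <= (3, 4) -> finishes; pool += (1, 1) = (4, 5)
  T4 needs (4, 5) <= (4, 5) -> finishes; pool += (0, 2) = (4, 7)
  T3 needs (3, 6) <= (4, 7) -> finishes; pool += (3, 2) = (7, 9)


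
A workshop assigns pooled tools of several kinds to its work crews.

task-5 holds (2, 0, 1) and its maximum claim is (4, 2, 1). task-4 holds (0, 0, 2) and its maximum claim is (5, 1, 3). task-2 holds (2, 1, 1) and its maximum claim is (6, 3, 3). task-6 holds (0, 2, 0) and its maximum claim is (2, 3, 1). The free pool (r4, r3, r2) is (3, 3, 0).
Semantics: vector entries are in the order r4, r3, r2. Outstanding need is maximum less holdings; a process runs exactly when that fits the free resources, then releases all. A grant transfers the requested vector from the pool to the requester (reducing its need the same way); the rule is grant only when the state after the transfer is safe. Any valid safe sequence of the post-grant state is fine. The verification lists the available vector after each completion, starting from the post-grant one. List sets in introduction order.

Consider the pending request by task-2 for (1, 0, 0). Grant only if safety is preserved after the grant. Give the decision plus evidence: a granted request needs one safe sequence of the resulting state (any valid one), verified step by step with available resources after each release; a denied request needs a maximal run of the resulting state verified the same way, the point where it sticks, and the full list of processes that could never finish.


DENY. Granting would leave the state unsafe.
Key observation: after task-5, task-6 the pool peaks at (4, 5, 1), and each blocked process is short somewhere: task-4 on r4; task-2 on r2.
After a pretend grant, a maximal execution: task-5, task-6 — then nothing else fits. Walking it through:
  pool = (2, 3, 0)
  task-5 needs (2, 2, 0) <= (2, 3, 0) -> finishes; pool += (2, 0, 1) = (4, 3, 1)
  task-6 needs (2, 1, 1) <= (4, 3, 1) -> finishes; pool += (0, 2, 0) = (4, 5, 1)
  blocked: task-4 wants (5, 1, 1), pool (4, 5, 1) — not enough r4
  blocked: task-2 wants (3, 2, 2), pool (4, 5, 1) — not enough r2
Processes that could never finish after the grant: task-4 and task-2.


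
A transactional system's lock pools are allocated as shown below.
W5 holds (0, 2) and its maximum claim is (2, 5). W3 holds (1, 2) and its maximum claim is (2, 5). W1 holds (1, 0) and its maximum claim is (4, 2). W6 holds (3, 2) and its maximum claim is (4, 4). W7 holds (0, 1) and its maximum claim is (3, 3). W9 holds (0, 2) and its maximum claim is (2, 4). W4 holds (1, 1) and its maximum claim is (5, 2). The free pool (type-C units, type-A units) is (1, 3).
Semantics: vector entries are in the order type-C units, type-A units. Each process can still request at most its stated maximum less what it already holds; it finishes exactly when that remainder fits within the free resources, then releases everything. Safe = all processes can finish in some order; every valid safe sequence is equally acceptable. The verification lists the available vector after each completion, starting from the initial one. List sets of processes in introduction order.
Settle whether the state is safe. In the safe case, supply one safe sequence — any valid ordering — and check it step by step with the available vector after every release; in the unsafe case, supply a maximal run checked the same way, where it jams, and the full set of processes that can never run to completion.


SAFE, for example via the order W3, W6, W9, W5, W1, W4, W7.
Key observation: W3 marks the first exact bind of the order: its need (1, 3) fits the free (1, 3) with zero slack on a requested resource.
Check, step by step:
  pool = (1, 3)
  W3: need (1, 3) fits (1, 3); releases (1, 2), pool now (2, 5)
  W6: need (1, 2) fits (2, 5); releases (3, 2), pool now (5, 7)
  W9: need (2, 2) fits (5, 7); releases (0, 2), pool now (5, 9)
  W5: need (2, 3) fits (5, 9); releases (0, 2), pool now (5, 11)
  W1: need (3, 2) fits (5, 11); releases (1, 0), pool now (6, 11)
  W4: need (4, 1) fits (6, 11); releases (1, 1), pool now (7, 12)
  W7: need (3, 2) fits (7, 12); releases (0, 1), pool now (7, 13)


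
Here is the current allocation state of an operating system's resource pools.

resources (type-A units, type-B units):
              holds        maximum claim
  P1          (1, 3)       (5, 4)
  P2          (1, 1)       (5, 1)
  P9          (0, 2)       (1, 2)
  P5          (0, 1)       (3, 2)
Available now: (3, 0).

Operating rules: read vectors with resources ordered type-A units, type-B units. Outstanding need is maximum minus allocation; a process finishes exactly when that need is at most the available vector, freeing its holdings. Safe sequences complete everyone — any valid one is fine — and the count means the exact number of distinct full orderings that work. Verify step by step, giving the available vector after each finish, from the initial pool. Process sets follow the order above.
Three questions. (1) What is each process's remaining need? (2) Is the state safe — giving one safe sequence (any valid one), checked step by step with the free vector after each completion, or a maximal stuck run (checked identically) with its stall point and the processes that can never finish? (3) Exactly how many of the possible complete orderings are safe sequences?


(1) Need matrix, components ordered type-A units, type-B units:
  P1: (4, 1)
  P2: (4, 0)
  P9: (1, 0)
  P5: (3, 1)
(2) The state is UNSAFE.
Key observation: P9, P5 can finish, but then (3, 3) is all there is, and the blocked group's type-A units demands exceed it.
Going as far as possible: P9, P5; after that, nothing fits. Walking it through:
  pool = (3, 0)
  P9 needs (1, 0) <= (3, 0) -> finishes; pool += (0, 2) = (3, 2)
  P5 needs (3, 1) <= (3, 2) -> finishes; pool += (0, 1) = (3, 3)
  P1 cannot run: need (4, 1) vs free (3, 3) (insufficient type-A units)
  P2 cannot run: need (4, 0) vs free (3, 3) (insufficient type-A units)
Permanently blocked: P1 and P2.
(3) Exactly 0 of the possible complete orderings are safe sequences.


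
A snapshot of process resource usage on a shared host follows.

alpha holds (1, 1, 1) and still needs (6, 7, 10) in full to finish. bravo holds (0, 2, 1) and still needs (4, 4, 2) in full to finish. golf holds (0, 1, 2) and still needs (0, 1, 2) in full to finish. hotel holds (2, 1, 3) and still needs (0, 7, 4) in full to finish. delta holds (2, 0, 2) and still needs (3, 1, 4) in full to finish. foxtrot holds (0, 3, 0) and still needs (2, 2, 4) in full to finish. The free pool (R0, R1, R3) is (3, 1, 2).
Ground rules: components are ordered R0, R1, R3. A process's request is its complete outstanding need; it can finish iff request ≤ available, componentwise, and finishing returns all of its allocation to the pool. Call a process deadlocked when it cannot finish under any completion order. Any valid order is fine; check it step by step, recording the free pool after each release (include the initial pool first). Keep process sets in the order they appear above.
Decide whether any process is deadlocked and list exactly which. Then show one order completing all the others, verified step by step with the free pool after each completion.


The deadlocked set is empty.
Key observation: starting with golf, each completion frees enough for the next — no one is permanently blocked.
One completion order for the rest: golf, delta, foxtrot, bravo, hotel, alpha. Step-by-step check:
  pool = (3, 1, 2)
  golf: need (0, 1, 2) fits (3, 1, 2); releases (0, 1, 2), pool now (3, 2, 4)
  delta: need (3, 1, 4) fits (3, 2, 4); releases (2, 0, 2), pool now (5, 2, 6)
  foxtrot: need (2, 2, 4) fits (5, 2, 6); releases (0, 3, 0), pool now (5, 5, 6)
  bravo: need (4, 4, 2) fits (5, 5, 6); releases (0, 2, 1), pool now (5, 7, 7)
  hotel: need (0, 7, 4) fits (5, 7, 7); releases (2, 1, 3), pool now (7, 8, 10)
  alpha: need (6, 7, 10) fits (7, 8, 10); releases (1, 1, 1), pool now (8, 9, 11)


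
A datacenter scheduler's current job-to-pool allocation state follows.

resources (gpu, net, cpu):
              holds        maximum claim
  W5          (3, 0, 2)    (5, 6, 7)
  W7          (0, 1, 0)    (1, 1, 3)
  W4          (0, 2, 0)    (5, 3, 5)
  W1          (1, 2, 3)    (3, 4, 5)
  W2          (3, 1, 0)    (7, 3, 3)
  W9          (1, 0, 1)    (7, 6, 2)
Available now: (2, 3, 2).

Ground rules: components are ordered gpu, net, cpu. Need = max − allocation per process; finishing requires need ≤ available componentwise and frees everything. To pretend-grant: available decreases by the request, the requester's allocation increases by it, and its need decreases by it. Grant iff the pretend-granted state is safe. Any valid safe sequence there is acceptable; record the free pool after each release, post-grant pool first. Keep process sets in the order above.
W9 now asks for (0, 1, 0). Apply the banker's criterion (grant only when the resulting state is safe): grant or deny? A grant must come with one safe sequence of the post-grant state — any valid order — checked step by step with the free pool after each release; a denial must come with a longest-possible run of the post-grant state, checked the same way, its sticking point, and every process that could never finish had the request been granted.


DENY: after the grant no complete ordering would exist.
Key observation: after W1, W7 the pool peaks at (3, 5, 5), and each blocked process is short somewhere: W5 on net; W4 on gpu; W2 on gpu; W9 on gpu.
On the post-grant state, W1, W7 is a maximal run — nothing extends it. Verifying each step:
  pool = (2, 2, 2)
  W1 needs (2, 2, 2) <= (2, 2, 2) -> finishes; pool += (1, 2, 3) = (3, 4, 5)
  W7 needs (1, 0, 3) <= (3, 4, 5) -> finishes; pool += (0, 1, 0) = (3, 5, 5)
  blocked: W5 wants (2, 6, 5), pool (3, 5, 5) — not enough net
  blocked: W4 wants (5, 1, 5), pool (3, 5, 5) — not enough gpu
  blocked: W2 wants (4, 2, 3), pool (3, 5, 5) — not enough gpu
  blocked: W9 wants (6, 5, 1), pool (3, 5, 5) — not enough gpu
Had the request been granted, W5, W4, W2 and W9 could never finish.


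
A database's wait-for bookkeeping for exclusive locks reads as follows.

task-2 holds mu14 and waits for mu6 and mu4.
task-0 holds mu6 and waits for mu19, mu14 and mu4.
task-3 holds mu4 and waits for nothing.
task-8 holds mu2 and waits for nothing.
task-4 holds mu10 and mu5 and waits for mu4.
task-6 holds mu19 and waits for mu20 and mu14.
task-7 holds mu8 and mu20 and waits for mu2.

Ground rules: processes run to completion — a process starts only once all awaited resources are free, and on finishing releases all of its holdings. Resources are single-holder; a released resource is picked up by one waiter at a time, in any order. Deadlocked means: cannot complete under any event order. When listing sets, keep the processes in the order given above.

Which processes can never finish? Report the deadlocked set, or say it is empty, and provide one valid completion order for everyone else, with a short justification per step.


The deadlocked set is task-2, task-0 and task-6.
Key observation: the knot is the closed ring of waits task-2 -> task-0 -> task-2; task-6 is caught in further circular waits.
The rest can finish in the order task-8, task-3, task-7, task-4.
Check, step by step:
  run task-8 (it waits on nothing); releases mu2
  run task-3 (it waits on nothing); releases mu4
  run task-7 (all its waits — mu2 — are resolved); releases mu8 and mu20
  run task-4 (all its waits — mu4 — are resolved); releases mu10 and mu5


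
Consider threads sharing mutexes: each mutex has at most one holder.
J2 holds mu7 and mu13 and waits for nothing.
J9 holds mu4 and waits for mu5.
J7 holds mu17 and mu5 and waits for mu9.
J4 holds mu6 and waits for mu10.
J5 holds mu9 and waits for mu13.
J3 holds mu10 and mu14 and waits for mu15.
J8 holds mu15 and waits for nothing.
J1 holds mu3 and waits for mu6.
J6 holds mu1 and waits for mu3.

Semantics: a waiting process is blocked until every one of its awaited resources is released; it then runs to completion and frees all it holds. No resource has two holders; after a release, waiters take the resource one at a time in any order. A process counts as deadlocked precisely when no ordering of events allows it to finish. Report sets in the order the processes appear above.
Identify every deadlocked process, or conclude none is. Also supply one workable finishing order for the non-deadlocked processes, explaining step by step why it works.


No process is deadlocked.
Key observation: there is no circular wait here — follow any chain and it reaches a process that is free to run now.
One completion order for the rest: J8, J3, J4, J1, J2, J5, J6, J7, J9.
Check, step by step:
  J8: no waits; runs immediately, freeing mu15
  J3: everything it awaited (mu15) is free; runs, freeing mu10 and mu14
  J4: everything it awaited (mu10) is free; runs, freeing mu6
  J1: everything it awaited (mu6) is free; runs, freeing mu3
  J2: no waits; runs immediately, freeing mu7 and mu13
  J5: everything it awaited (mu13) is free; runs, freeing mu9
  J6: everything it awaited (mu3) is free; runs, freeing mu1
  J7: everything it awaited (mu9) is free; runs, freeing mu17 and mu5
  J9: everything it awaited (mu5) is free; runs, freeing mu4


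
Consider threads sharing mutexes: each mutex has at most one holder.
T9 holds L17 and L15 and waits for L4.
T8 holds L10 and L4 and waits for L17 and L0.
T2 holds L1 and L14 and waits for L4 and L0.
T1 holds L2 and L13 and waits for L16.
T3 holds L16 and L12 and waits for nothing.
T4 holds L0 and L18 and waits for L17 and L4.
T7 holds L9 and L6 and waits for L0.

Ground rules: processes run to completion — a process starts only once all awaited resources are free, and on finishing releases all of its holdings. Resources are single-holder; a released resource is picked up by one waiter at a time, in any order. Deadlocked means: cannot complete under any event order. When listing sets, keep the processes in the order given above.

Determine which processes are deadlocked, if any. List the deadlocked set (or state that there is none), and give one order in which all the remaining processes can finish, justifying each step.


Deadlocked set: T9, T8, T2, T4 and T7.
Key observation: T9 -> T8 -> T9 is a circular wait — nothing in it can go first; T4 is caught in further circular waits and T2 and T7 wait into the deadlock from upstream.
One completion order for the rest: T3, T1.
Walking it through:
  T3 waits on nothing -> runs at once and releases L16 and L12
  T1 waits on L16 — all released -> runs and releases L2 and L13


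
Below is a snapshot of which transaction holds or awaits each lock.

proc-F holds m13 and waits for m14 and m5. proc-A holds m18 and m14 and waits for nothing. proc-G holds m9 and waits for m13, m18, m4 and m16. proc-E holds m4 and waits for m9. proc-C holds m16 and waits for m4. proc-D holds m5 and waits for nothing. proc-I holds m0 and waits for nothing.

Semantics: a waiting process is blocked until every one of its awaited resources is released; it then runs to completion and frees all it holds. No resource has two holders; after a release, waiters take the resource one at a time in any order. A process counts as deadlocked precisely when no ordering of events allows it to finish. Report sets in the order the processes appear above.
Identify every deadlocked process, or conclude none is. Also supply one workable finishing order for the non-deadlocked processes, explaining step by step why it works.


Deadlocked set: proc-G, proc-E and proc-C.
Key observation: the wait chain closes on itself along proc-G -> proc-E -> proc-G; proc-C is caught in further circular waits.
A valid finishing order for the others: proc-I, proc-A, proc-D, proc-F.
Check, step by step:
  run proc-I (it waits on nothing); releases m0
  run proc-A (it waits on nothing); releases m18 and m14
  run proc-D (it waits on nothing); releases m5
  proc-F waits on m14 and m5 — all released -> runs and releases m13


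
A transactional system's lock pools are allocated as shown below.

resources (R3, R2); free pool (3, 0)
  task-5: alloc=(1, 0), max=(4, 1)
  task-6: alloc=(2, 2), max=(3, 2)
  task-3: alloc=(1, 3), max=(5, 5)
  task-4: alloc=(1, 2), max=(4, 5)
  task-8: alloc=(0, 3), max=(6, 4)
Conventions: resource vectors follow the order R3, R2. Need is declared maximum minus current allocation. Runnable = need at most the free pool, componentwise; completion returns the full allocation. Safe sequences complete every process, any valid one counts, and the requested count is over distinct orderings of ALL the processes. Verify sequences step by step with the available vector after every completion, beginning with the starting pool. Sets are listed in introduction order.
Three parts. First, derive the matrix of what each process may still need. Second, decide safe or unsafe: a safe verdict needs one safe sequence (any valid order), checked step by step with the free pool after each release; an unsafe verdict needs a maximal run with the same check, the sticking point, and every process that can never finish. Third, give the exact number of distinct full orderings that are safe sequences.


(1) Outstanding need per process (order R3, R2):
  task-5: (3, 1)
  task-6: (1, 0)
  task-3: (4, 2)
  task-4: (3, 3)
  task-8: (6, 1)
(2) SAFE. One safe sequence: task-6, task-3, task-5, task-4, task-8.
Key observation: at task-3 the run first touches a limit — (4, 2) against (5, 2), exact on a resource it actually requests.
Check, step by step:
  pool = (3, 0)
  task-6: need (1, 0) fits (3, 0); releases (2, 2), pool now (5, 2)
  task-3: need (4, 2) fits (5, 2); releases (1, 3), pool now (6, 5)
  task-5: need (3, 1) fits (6, 5); releases (1, 0), pool now (7, 5)
  task-4: need (3, 3) fits (7, 5); releases (1, 2), pool now (8, 7)
  task-8: need (6, 1) fits (8, 7); releases (0, 3), pool now (8, 10)
(3) Exactly 10 of the possible complete orderings are safe sequences.


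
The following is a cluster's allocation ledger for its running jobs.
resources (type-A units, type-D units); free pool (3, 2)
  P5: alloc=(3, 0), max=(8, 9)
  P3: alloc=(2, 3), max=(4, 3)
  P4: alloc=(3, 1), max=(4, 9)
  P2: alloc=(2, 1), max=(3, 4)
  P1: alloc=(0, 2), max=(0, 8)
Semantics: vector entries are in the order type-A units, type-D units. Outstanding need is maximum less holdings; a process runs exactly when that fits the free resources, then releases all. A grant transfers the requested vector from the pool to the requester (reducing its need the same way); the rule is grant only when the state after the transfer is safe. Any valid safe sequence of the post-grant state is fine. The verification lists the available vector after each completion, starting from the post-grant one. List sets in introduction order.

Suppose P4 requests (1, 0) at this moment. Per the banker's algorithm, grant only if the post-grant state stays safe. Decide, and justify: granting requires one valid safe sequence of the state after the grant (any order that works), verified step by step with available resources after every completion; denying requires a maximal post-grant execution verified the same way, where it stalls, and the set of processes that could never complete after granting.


GRANT. The post-grant state is safe; one safe sequence: P3, P2, P1, P4, P5.
Key observation: the transfer keeps a workable pool ((2, 2)); P3 starts the safe sequence.
Step-by-step check of the post-grant state:
  pool = (2, 2)
  P3 needs (2, 0) <= (2, 2) -> finishes; pool += (2, 3) = (4, 5)
  P2 needs (1, 3) <= (4, 5) -> finishes; pool += (2, 1) = (6, 6)
  P1 needs (0, 6) <= (6, 6) -> finishes; pool += (0, 2) = (6, 8)
  P4 needs (0, 8) <= (6, 8) -> finishes; pool += (4, 1) = (10, 9)
  P5 needs (5, 9) <= (10, 9) -> finishes; pool += (3, 0) = (13, 9)


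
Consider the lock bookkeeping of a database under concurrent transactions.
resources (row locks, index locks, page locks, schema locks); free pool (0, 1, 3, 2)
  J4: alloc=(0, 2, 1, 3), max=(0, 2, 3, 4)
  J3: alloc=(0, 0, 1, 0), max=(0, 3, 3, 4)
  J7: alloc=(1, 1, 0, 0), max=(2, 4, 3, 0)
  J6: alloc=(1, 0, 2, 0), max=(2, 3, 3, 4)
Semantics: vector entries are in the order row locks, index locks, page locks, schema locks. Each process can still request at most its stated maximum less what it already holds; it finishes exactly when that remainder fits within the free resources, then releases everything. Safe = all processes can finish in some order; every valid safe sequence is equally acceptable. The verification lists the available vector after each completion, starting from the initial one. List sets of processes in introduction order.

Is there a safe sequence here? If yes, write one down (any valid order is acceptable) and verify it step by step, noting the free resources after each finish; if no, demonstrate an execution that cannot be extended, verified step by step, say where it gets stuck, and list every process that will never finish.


UNSAFE.
Key observation: once J4, J3 finish, the pool peaks at (0, 3, 5, 5) — and every remaining process still needs more row locks than that.
The run J4, J3 cannot be extended any further. Step-by-step check:
  pool = (0, 1, 3, 2)
  run J4 (needs (0, 0, 2, 1), free (0, 1, 3, 2)); after release of (0, 2, 1, 3) the pool is (0, 3, 4, 5)
  run J3 (needs (0, 3, 2, 4), free (0, 3, 4, 5)); after release of (0, 0, 1, 0) the pool is (0, 3, 5, 5)
  blocked: J7 wants (1, 3, 3, 0), pool (0, 3, 5, 5) — not enough row locks
  blocked: J6 wants (1, 3, 1, 4), pool (0, 3, 5, 5) — not enough row locks
Processes that can never finish: J7 and J6.


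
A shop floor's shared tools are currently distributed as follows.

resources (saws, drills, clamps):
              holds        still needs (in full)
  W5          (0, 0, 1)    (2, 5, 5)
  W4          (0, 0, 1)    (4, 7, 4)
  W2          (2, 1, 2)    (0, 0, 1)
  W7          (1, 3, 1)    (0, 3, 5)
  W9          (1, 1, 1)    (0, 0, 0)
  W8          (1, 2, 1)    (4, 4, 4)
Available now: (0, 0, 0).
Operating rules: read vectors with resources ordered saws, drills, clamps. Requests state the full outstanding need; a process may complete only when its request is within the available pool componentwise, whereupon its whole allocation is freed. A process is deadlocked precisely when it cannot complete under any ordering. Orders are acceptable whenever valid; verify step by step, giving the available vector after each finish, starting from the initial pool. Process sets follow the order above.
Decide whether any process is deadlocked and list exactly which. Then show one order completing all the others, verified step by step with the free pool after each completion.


Deadlocked set: W5, W4, W7 and W8.
Key observation: W9, W2 can finish, but then (3, 2, 3) is all there is, and the blocked group's drills demands exceed it.
The rest can finish in the order W9, W2. Walking it through:
  pool = (0, 0, 0)
  W9: need (0, 0, 0) fits (0, 0, 0); releases (1, 1, 1), pool now (1, 1, 1)
  W2: need (0, 0, 1) fits (1, 1, 1); releases (2, 1, 2), pool now (3, 2, 3)
None of the blocked processes ever fits:
  W5 still needs (2, 5, 5) but only (3, 2, 3) is free — short on drills and clamps
  W4 still needs (4, 7, 4) but only (3, 2, 3) is free — short on saws, drills and clamps
  W7 still needs (0, 3, 5) but only (3, 2, 3) is free — short on drills and clamps
  W8 still needs (4, 4, 4) but only (3, 2, 3) is free — short on saws, drills and clamps


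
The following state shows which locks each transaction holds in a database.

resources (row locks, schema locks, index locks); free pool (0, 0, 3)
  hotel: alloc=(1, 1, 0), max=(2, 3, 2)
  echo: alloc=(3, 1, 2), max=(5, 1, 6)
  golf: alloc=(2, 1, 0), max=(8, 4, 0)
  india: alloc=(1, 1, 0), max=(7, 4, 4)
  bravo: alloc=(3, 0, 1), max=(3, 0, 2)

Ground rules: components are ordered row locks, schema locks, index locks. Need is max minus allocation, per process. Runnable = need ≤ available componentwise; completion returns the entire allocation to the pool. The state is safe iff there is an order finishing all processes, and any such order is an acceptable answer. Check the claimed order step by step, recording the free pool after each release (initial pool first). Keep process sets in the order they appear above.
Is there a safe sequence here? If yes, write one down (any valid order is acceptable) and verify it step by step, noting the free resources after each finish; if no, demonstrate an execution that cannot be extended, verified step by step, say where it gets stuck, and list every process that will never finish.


UNSAFE — no complete ordering exists.
Key observation: bravo, echo can finish, but then (6, 1, 6) is all there is, and the blocked group's schema locks demands exceed it.
The run bravo, echo cannot be extended any further. Verifying each step:
  pool = (0, 0, 3)
  bravo: need (0, 0, 1) fits (0, 0, 3); releases (3, 0, 1), pool now (3, 0, 4)
  echo: need (2, 0, 4) fits (3, 0, 4); releases (3, 1, 2), pool now (6, 1, 6)
  blocked: hotel wants (1, 2, 2), pool (6, 1, 6) — not enough schema locks
  blocked: golf wants (6, 3, 0), pool (6, 1, 6) — not enough schema locks
  blocked: india wants (6, 3, 4), pool (6, 1, 6) — not enough schema locks
Permanently blocked: hotel, golf and india.


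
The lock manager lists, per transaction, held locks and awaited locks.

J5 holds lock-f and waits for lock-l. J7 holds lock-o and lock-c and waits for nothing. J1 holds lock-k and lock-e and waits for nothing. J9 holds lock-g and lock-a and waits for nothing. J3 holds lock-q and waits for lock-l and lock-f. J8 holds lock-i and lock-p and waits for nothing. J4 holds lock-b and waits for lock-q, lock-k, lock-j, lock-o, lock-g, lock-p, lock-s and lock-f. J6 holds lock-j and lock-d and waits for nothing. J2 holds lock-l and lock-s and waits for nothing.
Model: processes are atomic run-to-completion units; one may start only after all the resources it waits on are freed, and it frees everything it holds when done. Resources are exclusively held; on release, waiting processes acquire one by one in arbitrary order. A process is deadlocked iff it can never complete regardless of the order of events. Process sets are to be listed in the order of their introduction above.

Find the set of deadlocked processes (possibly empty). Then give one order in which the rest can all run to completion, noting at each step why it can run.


Nothing here is deadlocked.
Key observation: the wait graph is acyclic; completion cascades from the unblocked processes through everyone else.
A valid finishing order for the others: J7, J8, J9, J2, J5, J3, J6, J1, J4.
Verifying each step:
  J7 waits on nothing -> runs at once and releases lock-o and lock-c
  J8 waits on nothing -> runs at once and releases lock-i and lock-p
  J9 waits on nothing -> runs at once and releases lock-g and lock-a
  J2 waits on nothing -> runs at once and releases lock-l and lock-s
  run J5 (all its waits — lock-l — are resolved); releases lock-f
  run J3 (all its waits — lock-l and lock-f — are resolved); releases lock-q
  J6 waits on nothing -> runs at once and releases lock-j and lock-d
  J1 waits on nothing -> runs at once and releases lock-k and lock-e
  run J4 (all its waits — lock-q, lock-k, lock-j, lock-o, lock-g, lock-p, lock-s and lock-f — are resolved); releases lock-b


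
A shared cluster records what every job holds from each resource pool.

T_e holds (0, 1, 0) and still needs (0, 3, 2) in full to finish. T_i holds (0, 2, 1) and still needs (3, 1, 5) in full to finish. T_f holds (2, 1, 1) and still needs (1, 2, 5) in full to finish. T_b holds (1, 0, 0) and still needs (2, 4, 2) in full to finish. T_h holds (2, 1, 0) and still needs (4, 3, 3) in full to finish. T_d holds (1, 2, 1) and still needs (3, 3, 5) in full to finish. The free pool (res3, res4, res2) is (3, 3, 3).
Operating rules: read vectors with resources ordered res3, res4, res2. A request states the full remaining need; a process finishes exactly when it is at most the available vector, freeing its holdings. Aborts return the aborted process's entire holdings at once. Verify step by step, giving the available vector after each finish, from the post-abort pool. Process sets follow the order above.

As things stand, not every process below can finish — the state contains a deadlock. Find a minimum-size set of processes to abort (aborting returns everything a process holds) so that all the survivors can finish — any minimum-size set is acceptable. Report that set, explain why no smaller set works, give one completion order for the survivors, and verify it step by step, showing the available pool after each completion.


The answer: abort T_i and T_d.
Key observation: T_f had no path to completion before; after the abort of T_i and T_d ((1, 4, 2) returned), step 2 is where it fits.
Minimality, checking each single-abort alternative: T_e alone leaves T_i blocked (short on res2); T_i alone leaves T_f blocked (short on res2); T_f alone leaves T_i blocked (short on res2); T_b alone leaves T_i blocked (short on res2); T_h alone leaves T_i blocked (short on res2); T_d alone leaves T_i blocked (short on res2).
Survivors finish in the order: T_h, T_f, T_b, T_e. Verifying each step (pool after the aborts first):
  pool = (4, 7, 5)
  T_h: need (4, 3, 3) fits (4, 7, 5); releases (2, 1, 0), pool now (6, 8, 5)
  T_f: need (1, 2, 5) fits (6, 8, 5); releases (2, 1, 1), pool now (8, 9, 6)
  T_b: need (2, 4, 2) fits (8, 9, 6); releases (1, 0, 0), pool now (9, 9, 6)
  T_e: need (0, 3, 2) fits (9, 9, 6); releases (0, 1, 0), pool now (9, 10, 6)


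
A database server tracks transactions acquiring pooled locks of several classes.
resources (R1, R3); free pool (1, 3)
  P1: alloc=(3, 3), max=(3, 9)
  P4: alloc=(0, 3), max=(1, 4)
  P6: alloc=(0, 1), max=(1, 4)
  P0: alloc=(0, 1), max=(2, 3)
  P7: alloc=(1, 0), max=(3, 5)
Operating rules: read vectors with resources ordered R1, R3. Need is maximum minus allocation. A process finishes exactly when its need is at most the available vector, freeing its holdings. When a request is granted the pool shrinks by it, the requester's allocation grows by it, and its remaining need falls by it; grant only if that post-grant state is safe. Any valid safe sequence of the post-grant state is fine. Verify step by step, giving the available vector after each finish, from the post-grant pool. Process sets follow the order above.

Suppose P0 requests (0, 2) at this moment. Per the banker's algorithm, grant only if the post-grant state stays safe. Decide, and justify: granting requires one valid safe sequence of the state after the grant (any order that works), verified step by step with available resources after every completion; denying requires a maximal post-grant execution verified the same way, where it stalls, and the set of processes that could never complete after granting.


DENY — the pretend-granted state is unsafe.
Key observation: after P4, P6 the pool peaks at (1, 5), and each blocked process is short somewhere: P1 on R3; P0 on R1; P7 on R1.
Pretend the grant happened; the run P4, P6 goes as far as possible. Step-by-step check:
  pool = (1, 1)
  P4 needs (1, 1) <= (1, 1) -> finishes; pool += (0, 3) = (1, 4)
  P6 needs (1, 3) <= (1, 4) -> finishes; pool += (0, 1) = (1, 5)
  P1 cannot run: need (0, 6) vs free (1, 5) (insufficient R3)
  P0 cannot run: need (2, 0) vs free (1, 5) (insufficient R1)
  P7 cannot run: need (2, 5) vs free (1, 5) (insufficient R1)
Processes that could never finish after the grant: P1, P0 and P7.


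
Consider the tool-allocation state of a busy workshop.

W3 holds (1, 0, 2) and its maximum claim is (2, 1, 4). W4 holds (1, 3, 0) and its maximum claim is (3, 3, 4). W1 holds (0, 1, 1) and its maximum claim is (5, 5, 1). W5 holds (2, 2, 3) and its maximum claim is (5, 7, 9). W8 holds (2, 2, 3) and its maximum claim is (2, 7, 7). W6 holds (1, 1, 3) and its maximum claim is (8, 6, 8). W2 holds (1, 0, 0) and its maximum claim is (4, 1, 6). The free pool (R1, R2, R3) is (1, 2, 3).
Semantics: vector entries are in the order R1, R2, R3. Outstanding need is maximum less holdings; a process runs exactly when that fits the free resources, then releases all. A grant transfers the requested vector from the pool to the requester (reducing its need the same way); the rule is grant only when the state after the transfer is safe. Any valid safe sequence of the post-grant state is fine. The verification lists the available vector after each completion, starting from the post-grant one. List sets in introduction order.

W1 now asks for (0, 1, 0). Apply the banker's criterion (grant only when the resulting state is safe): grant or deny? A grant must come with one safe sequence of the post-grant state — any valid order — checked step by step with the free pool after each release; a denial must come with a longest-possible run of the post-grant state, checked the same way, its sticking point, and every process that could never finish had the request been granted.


DENY — the pretend-granted state is unsafe.
Key observation: after W3, W4 the pool peaks at (3, 4, 5), and each blocked process is short somewhere: W1 on R1; W5 on R2, R3; W8 on R2; W6 on R1, R2; W2 on R3.
On the post-grant state, W3, W4 is a maximal run — nothing extends it. Walking it through:
  pool = (1, 1, 3)
  W3 needs (1, 1, 2) <= (1, 1, 3) -> finishes; pool += (1, 0, 2) = (2, 1, 5)
  W4 needs (2, 0, 4) <= (2, 1, 5) -> finishes; pool += (1, 3, 0) = (3, 4, 5)
  blocked: W1 wants (5, 3, 0), pool (3, 4, 5) — not enough R1
  blocked: W5 wants (3, 5, 6), pool (3, 4, 5) — not enough R2 and R3
  blocked: W8 wants (0, 5, 4), pool (3, 4, 5) — not enough R2
  blocked: W6 wants (7, 5, 5), pool (3, 4, 5) — not enough R1 and R2
  blocked: W2 wants (3, 1, 6), pool (3, 4, 5) — not enough R3
Processes that could never finish after the grant: W1, W5, W8, W6 and W2.


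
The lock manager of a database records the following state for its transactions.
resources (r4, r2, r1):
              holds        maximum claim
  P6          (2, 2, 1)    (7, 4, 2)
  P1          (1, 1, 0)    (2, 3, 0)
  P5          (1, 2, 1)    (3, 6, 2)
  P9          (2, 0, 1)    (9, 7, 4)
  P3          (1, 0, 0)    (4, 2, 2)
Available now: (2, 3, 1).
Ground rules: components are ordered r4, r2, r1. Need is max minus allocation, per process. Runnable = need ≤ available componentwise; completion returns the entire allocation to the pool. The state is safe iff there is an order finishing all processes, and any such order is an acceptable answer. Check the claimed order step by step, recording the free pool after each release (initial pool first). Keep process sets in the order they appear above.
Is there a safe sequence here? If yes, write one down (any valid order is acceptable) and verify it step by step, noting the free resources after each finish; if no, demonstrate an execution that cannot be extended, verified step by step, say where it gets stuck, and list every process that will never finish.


SAFE — a valid safe sequence is P1, P5, P3, P6, P9.
Key observation: P5 marks the first exact bind of the order: its need (2, 4, 1) fits the free (3, 4, 1) with zero slack on a requested resource.
Check, step by step:
  pool = (2, 3, 1)
  P1: need (1, 2, 0) fits (2, 3, 1); releases (1, 1, 0), pool now (3, 4, 1)
  P5: need (2, 4, 1) fits (3, 4, 1); releases (1, 2, 1), pool now (4, 6, 2)
  P3: need (3, 2, 2) fits (4, 6, 2); releases (1, 0, 0), pool now (5, 6, 2)
  P6: need (5, 2, 1) fits (5, 6, 2); releases (2, 2, 1), pool now (7, 8, 3)
  P9: need (7, 7, 3) fits (7, 8, 3); releases (2, 0, 1), pool now (9, 8, 4)


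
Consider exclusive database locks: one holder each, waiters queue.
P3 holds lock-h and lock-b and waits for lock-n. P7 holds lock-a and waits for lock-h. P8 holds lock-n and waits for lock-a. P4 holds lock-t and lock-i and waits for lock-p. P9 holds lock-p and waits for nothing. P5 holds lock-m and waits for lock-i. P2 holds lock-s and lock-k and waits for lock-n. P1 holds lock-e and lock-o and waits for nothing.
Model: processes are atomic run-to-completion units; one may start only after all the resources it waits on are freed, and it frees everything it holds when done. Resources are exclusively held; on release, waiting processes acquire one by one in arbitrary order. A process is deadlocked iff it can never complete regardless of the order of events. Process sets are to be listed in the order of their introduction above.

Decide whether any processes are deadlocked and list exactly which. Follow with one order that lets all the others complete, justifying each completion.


Deadlocked: P3, P7, P8 and P2.
Key observation: nobody on the ring P3 -> P8 -> P7 -> P3 can start until another member finishes, which never happens; P2 waits into the deadlock from upstream.
One completion order for the rest: P1, P9, P4, P5.
Check, step by step:
  P1 waits on nothing -> runs at once and releases lock-e and lock-o
  P9 waits on nothing -> runs at once and releases lock-p
  P4 waits on lock-p — all released -> runs and releases lock-t and lock-i
  P5 waits on lock-i — all released -> runs and releases lock-m


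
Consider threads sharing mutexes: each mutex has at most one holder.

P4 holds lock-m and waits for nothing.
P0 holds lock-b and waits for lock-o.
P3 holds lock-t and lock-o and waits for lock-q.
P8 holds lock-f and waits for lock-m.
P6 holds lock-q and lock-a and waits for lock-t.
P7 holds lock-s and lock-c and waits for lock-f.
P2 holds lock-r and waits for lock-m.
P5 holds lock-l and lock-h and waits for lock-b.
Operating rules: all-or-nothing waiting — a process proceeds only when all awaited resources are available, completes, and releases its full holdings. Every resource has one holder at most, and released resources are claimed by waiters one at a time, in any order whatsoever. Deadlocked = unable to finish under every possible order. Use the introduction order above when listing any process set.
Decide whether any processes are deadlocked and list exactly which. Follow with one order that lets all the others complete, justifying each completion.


Deadlocked set: P0, P3, P6 and P5.
Key observation: the knot is the closed ring of waits P3 -> P6 -> P3; P0 and P5 wait into the deadlock from upstream.
One completion order for the rest: P4, P8, P2, P7.
Verifying each step:
  run P4 (it waits on nothing); releases lock-m
  run P8 (all its waits — lock-m — are resolved); releases lock-f
  run P2 (all its waits — lock-m — are resolved); releases lock-r
  run P7 (all its waits — lock-f — are resolved); releases lock-s and lock-c


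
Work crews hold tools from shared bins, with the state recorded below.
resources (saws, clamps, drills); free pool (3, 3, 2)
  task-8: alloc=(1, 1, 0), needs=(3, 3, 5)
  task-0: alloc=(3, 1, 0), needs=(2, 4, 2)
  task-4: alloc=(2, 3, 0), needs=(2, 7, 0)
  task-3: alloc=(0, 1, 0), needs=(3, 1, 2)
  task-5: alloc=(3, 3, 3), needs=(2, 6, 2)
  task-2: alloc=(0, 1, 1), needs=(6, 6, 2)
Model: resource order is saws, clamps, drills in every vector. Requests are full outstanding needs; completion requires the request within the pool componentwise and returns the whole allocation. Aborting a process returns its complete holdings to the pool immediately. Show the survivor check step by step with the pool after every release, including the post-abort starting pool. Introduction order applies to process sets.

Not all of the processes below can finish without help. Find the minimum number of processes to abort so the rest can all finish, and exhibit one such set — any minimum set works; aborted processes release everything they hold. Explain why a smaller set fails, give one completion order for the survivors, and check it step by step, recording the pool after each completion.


The answer: abort task-4.
Key observation: task-5 was stuck for good until task-4 gave back (2, 3, 0); in the order shown it finishes at step 2.
Why nothing smaller works: aborting no one leaves the state deadlocked as given.
One survivor order: task-3, task-5, task-2, task-0, task-8. Walking it through (post-abort pool first):
  pool = (5, 6, 2)
  run task-3 (needs (3, 1, 2), free (5, 6, 2)); after release of (0, 1, 0) the pool is (5, 7, 2)
  run task-5 (needs (2, 6, 2), free (5, 7, 2)); after release of (3, 3, 3) the pool is (8, 10, 5)
  run task-2 (needs (6, 6, 2), free (8, 10, 5)); after release of (0, 1, 1) the pool is (8, 11, 6)
  run task-0 (needs (2, 4, 2), free (8, 11, 6)); after release of (3, 1, 0) the pool is (11, 12, 6)
  run task-8 (needs (3, 3, 5), free (11, 12, 6)); after release of (1, 1, 0) the pool is (12, 13, 6)
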